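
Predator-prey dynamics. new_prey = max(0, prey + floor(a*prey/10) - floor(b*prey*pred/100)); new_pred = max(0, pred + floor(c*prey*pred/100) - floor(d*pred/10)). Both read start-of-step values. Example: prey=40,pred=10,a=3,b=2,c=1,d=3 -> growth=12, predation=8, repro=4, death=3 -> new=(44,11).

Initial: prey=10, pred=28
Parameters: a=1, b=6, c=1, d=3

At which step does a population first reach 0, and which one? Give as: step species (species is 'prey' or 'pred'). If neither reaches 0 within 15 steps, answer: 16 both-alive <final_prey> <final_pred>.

Answer: 1 prey

Derivation:
Step 1: prey: 10+1-16=0; pred: 28+2-8=22
First extinction: prey at step 1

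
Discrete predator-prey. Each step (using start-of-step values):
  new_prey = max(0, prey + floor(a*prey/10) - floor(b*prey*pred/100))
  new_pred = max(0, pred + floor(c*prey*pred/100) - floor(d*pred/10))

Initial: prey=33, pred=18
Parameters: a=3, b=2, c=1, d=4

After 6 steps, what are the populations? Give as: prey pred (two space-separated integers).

Answer: 38 10

Derivation:
Step 1: prey: 33+9-11=31; pred: 18+5-7=16
Step 2: prey: 31+9-9=31; pred: 16+4-6=14
Step 3: prey: 31+9-8=32; pred: 14+4-5=13
Step 4: prey: 32+9-8=33; pred: 13+4-5=12
Step 5: prey: 33+9-7=35; pred: 12+3-4=11
Step 6: prey: 35+10-7=38; pred: 11+3-4=10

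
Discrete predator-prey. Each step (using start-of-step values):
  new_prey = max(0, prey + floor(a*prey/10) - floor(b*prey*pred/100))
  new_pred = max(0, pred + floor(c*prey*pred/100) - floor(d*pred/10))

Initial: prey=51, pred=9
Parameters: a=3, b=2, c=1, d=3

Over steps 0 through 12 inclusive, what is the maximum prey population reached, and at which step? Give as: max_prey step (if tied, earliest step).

Step 1: prey: 51+15-9=57; pred: 9+4-2=11
Step 2: prey: 57+17-12=62; pred: 11+6-3=14
Step 3: prey: 62+18-17=63; pred: 14+8-4=18
Step 4: prey: 63+18-22=59; pred: 18+11-5=24
Step 5: prey: 59+17-28=48; pred: 24+14-7=31
Step 6: prey: 48+14-29=33; pred: 31+14-9=36
Step 7: prey: 33+9-23=19; pred: 36+11-10=37
Step 8: prey: 19+5-14=10; pred: 37+7-11=33
Step 9: prey: 10+3-6=7; pred: 33+3-9=27
Step 10: prey: 7+2-3=6; pred: 27+1-8=20
Step 11: prey: 6+1-2=5; pred: 20+1-6=15
Step 12: prey: 5+1-1=5; pred: 15+0-4=11
Max prey = 63 at step 3

Answer: 63 3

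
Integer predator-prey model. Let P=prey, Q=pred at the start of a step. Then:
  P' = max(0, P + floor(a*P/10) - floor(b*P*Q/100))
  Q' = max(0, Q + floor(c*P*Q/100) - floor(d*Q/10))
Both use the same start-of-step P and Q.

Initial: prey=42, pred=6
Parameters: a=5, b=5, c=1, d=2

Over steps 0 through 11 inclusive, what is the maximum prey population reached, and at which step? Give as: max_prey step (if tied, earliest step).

Step 1: prey: 42+21-12=51; pred: 6+2-1=7
Step 2: prey: 51+25-17=59; pred: 7+3-1=9
Step 3: prey: 59+29-26=62; pred: 9+5-1=13
Step 4: prey: 62+31-40=53; pred: 13+8-2=19
Step 5: prey: 53+26-50=29; pred: 19+10-3=26
Step 6: prey: 29+14-37=6; pred: 26+7-5=28
Step 7: prey: 6+3-8=1; pred: 28+1-5=24
Step 8: prey: 1+0-1=0; pred: 24+0-4=20
Step 9: prey: 0+0-0=0; pred: 20+0-4=16
Step 10: prey: 0+0-0=0; pred: 16+0-3=13
Step 11: prey: 0+0-0=0; pred: 13+0-2=11
Max prey = 62 at step 3

Answer: 62 3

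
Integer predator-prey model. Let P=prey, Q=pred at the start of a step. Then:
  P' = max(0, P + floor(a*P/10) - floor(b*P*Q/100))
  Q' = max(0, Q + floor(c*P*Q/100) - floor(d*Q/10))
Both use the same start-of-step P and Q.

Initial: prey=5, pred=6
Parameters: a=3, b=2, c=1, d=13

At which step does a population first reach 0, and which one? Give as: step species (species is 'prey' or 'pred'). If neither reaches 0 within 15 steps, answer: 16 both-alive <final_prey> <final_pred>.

Answer: 1 pred

Derivation:
Step 1: prey: 5+1-0=6; pred: 6+0-7=0
First extinction: pred at step 1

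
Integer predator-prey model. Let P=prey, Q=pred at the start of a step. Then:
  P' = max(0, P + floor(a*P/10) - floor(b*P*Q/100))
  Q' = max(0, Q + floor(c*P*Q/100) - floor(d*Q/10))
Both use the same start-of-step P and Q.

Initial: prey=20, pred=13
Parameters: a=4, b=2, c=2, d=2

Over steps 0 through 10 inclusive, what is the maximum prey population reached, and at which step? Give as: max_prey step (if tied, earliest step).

Step 1: prey: 20+8-5=23; pred: 13+5-2=16
Step 2: prey: 23+9-7=25; pred: 16+7-3=20
Step 3: prey: 25+10-10=25; pred: 20+10-4=26
Step 4: prey: 25+10-13=22; pred: 26+13-5=34
Step 5: prey: 22+8-14=16; pred: 34+14-6=42
Step 6: prey: 16+6-13=9; pred: 42+13-8=47
Step 7: prey: 9+3-8=4; pred: 47+8-9=46
Step 8: prey: 4+1-3=2; pred: 46+3-9=40
Step 9: prey: 2+0-1=1; pred: 40+1-8=33
Step 10: prey: 1+0-0=1; pred: 33+0-6=27
Max prey = 25 at step 2

Answer: 25 2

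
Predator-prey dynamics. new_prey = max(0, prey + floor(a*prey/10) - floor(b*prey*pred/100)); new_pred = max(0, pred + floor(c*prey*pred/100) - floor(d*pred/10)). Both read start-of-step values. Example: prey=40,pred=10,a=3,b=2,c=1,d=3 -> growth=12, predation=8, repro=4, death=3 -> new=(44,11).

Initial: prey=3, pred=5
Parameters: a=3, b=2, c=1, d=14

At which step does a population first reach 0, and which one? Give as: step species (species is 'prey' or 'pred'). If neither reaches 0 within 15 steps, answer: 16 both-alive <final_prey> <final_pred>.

Step 1: prey: 3+0-0=3; pred: 5+0-7=0
First extinction: pred at step 1

Answer: 1 pred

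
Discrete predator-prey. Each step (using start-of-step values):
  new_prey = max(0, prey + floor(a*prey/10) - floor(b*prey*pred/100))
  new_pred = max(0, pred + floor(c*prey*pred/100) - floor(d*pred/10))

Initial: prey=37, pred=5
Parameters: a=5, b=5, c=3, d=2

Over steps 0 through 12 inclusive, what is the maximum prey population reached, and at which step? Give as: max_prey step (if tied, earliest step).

Step 1: prey: 37+18-9=46; pred: 5+5-1=9
Step 2: prey: 46+23-20=49; pred: 9+12-1=20
Step 3: prey: 49+24-49=24; pred: 20+29-4=45
Step 4: prey: 24+12-54=0; pred: 45+32-9=68
Step 5: prey: 0+0-0=0; pred: 68+0-13=55
Step 6: prey: 0+0-0=0; pred: 55+0-11=44
Step 7: prey: 0+0-0=0; pred: 44+0-8=36
Step 8: prey: 0+0-0=0; pred: 36+0-7=29
Step 9: prey: 0+0-0=0; pred: 29+0-5=24
Step 10: prey: 0+0-0=0; pred: 24+0-4=20
Step 11: prey: 0+0-0=0; pred: 20+0-4=16
Step 12: prey: 0+0-0=0; pred: 16+0-3=13
Max prey = 49 at step 2

Answer: 49 2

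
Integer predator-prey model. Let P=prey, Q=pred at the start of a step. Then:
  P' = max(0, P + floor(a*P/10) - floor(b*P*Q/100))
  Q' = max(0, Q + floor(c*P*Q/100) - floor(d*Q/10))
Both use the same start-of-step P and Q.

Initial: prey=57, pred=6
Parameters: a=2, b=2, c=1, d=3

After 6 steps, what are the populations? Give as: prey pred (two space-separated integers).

Step 1: prey: 57+11-6=62; pred: 6+3-1=8
Step 2: prey: 62+12-9=65; pred: 8+4-2=10
Step 3: prey: 65+13-13=65; pred: 10+6-3=13
Step 4: prey: 65+13-16=62; pred: 13+8-3=18
Step 5: prey: 62+12-22=52; pred: 18+11-5=24
Step 6: prey: 52+10-24=38; pred: 24+12-7=29

Answer: 38 29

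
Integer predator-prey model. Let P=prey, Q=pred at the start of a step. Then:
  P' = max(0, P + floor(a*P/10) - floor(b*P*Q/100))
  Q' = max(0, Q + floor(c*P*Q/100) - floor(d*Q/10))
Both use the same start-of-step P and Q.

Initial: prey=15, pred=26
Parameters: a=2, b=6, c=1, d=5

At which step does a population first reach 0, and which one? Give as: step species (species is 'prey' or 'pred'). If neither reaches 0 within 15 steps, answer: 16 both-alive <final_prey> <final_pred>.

Step 1: prey: 15+3-23=0; pred: 26+3-13=16
First extinction: prey at step 1

Answer: 1 prey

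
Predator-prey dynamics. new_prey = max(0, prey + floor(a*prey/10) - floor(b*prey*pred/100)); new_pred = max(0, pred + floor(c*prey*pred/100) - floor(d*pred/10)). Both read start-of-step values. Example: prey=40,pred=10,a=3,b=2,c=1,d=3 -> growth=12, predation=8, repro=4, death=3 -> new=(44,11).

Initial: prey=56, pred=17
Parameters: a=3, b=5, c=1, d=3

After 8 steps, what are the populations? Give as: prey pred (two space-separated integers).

Answer: 1 4

Derivation:
Step 1: prey: 56+16-47=25; pred: 17+9-5=21
Step 2: prey: 25+7-26=6; pred: 21+5-6=20
Step 3: prey: 6+1-6=1; pred: 20+1-6=15
Step 4: prey: 1+0-0=1; pred: 15+0-4=11
Step 5: prey: 1+0-0=1; pred: 11+0-3=8
Step 6: prey: 1+0-0=1; pred: 8+0-2=6
Step 7: prey: 1+0-0=1; pred: 6+0-1=5
Step 8: prey: 1+0-0=1; pred: 5+0-1=4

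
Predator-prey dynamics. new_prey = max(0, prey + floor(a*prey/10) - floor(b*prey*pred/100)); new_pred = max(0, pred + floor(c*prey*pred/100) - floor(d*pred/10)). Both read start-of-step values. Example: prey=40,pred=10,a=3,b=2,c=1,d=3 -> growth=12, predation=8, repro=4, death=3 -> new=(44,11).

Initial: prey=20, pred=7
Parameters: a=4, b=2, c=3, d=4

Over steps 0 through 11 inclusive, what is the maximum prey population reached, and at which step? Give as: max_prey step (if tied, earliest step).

Answer: 36 3

Derivation:
Step 1: prey: 20+8-2=26; pred: 7+4-2=9
Step 2: prey: 26+10-4=32; pred: 9+7-3=13
Step 3: prey: 32+12-8=36; pred: 13+12-5=20
Step 4: prey: 36+14-14=36; pred: 20+21-8=33
Step 5: prey: 36+14-23=27; pred: 33+35-13=55
Step 6: prey: 27+10-29=8; pred: 55+44-22=77
Step 7: prey: 8+3-12=0; pred: 77+18-30=65
Step 8: prey: 0+0-0=0; pred: 65+0-26=39
Step 9: prey: 0+0-0=0; pred: 39+0-15=24
Step 10: prey: 0+0-0=0; pred: 24+0-9=15
Step 11: prey: 0+0-0=0; pred: 15+0-6=9
Max prey = 36 at step 3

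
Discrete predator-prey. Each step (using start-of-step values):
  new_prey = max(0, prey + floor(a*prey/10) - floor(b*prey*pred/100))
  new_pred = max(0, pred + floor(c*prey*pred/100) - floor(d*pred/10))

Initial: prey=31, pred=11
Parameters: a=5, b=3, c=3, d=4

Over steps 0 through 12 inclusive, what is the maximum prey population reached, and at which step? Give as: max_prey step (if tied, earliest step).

Answer: 36 1

Derivation:
Step 1: prey: 31+15-10=36; pred: 11+10-4=17
Step 2: prey: 36+18-18=36; pred: 17+18-6=29
Step 3: prey: 36+18-31=23; pred: 29+31-11=49
Step 4: prey: 23+11-33=1; pred: 49+33-19=63
Step 5: prey: 1+0-1=0; pred: 63+1-25=39
Step 6: prey: 0+0-0=0; pred: 39+0-15=24
Step 7: prey: 0+0-0=0; pred: 24+0-9=15
Step 8: prey: 0+0-0=0; pred: 15+0-6=9
Step 9: prey: 0+0-0=0; pred: 9+0-3=6
Step 10: prey: 0+0-0=0; pred: 6+0-2=4
Step 11: prey: 0+0-0=0; pred: 4+0-1=3
Step 12: prey: 0+0-0=0; pred: 3+0-1=2
Max prey = 36 at step 1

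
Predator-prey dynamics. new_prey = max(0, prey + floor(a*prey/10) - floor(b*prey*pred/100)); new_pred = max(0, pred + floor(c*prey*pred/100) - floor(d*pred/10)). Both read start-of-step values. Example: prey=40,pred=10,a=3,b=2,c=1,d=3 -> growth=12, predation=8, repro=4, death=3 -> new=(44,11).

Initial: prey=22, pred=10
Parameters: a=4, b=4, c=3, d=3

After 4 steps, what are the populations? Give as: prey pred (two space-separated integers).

Step 1: prey: 22+8-8=22; pred: 10+6-3=13
Step 2: prey: 22+8-11=19; pred: 13+8-3=18
Step 3: prey: 19+7-13=13; pred: 18+10-5=23
Step 4: prey: 13+5-11=7; pred: 23+8-6=25

Answer: 7 25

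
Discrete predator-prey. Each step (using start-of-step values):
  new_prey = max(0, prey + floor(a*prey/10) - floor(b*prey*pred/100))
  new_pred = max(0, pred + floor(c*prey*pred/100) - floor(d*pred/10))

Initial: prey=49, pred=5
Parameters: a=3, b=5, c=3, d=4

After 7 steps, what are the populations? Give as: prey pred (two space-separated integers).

Answer: 0 8

Derivation:
Step 1: prey: 49+14-12=51; pred: 5+7-2=10
Step 2: prey: 51+15-25=41; pred: 10+15-4=21
Step 3: prey: 41+12-43=10; pred: 21+25-8=38
Step 4: prey: 10+3-19=0; pred: 38+11-15=34
Step 5: prey: 0+0-0=0; pred: 34+0-13=21
Step 6: prey: 0+0-0=0; pred: 21+0-8=13
Step 7: prey: 0+0-0=0; pred: 13+0-5=8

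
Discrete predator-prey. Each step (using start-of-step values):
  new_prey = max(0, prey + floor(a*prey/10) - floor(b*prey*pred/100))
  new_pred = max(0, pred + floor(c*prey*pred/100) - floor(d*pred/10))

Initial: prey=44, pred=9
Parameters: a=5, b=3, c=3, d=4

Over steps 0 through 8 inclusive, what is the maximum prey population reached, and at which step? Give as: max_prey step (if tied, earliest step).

Step 1: prey: 44+22-11=55; pred: 9+11-3=17
Step 2: prey: 55+27-28=54; pred: 17+28-6=39
Step 3: prey: 54+27-63=18; pred: 39+63-15=87
Step 4: prey: 18+9-46=0; pred: 87+46-34=99
Step 5: prey: 0+0-0=0; pred: 99+0-39=60
Step 6: prey: 0+0-0=0; pred: 60+0-24=36
Step 7: prey: 0+0-0=0; pred: 36+0-14=22
Step 8: prey: 0+0-0=0; pred: 22+0-8=14
Max prey = 55 at step 1

Answer: 55 1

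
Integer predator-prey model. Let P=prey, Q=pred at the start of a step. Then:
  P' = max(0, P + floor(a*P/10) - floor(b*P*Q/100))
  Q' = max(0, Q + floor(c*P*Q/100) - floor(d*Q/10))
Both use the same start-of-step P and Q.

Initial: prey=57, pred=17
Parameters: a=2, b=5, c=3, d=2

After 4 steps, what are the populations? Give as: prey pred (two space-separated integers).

Step 1: prey: 57+11-48=20; pred: 17+29-3=43
Step 2: prey: 20+4-43=0; pred: 43+25-8=60
Step 3: prey: 0+0-0=0; pred: 60+0-12=48
Step 4: prey: 0+0-0=0; pred: 48+0-9=39

Answer: 0 39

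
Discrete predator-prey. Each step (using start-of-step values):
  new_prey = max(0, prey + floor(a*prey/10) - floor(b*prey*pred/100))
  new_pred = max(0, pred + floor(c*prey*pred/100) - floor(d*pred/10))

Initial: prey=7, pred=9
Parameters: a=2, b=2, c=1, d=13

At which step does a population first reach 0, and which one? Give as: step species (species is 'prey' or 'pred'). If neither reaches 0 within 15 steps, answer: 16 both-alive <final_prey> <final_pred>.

Answer: 1 pred

Derivation:
Step 1: prey: 7+1-1=7; pred: 9+0-11=0
First extinction: pred at step 1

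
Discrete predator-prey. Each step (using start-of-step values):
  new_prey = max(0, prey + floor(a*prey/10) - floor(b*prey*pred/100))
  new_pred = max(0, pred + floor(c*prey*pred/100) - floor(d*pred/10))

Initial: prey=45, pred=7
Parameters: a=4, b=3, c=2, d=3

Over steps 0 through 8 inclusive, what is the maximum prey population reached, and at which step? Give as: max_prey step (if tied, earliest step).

Step 1: prey: 45+18-9=54; pred: 7+6-2=11
Step 2: prey: 54+21-17=58; pred: 11+11-3=19
Step 3: prey: 58+23-33=48; pred: 19+22-5=36
Step 4: prey: 48+19-51=16; pred: 36+34-10=60
Step 5: prey: 16+6-28=0; pred: 60+19-18=61
Step 6: prey: 0+0-0=0; pred: 61+0-18=43
Step 7: prey: 0+0-0=0; pred: 43+0-12=31
Step 8: prey: 0+0-0=0; pred: 31+0-9=22
Max prey = 58 at step 2

Answer: 58 2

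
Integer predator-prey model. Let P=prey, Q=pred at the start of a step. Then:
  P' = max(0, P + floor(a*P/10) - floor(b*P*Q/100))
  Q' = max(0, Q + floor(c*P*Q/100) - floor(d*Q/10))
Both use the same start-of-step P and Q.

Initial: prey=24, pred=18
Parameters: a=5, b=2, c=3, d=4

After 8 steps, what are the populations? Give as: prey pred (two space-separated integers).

Answer: 1 18

Derivation:
Step 1: prey: 24+12-8=28; pred: 18+12-7=23
Step 2: prey: 28+14-12=30; pred: 23+19-9=33
Step 3: prey: 30+15-19=26; pred: 33+29-13=49
Step 4: prey: 26+13-25=14; pred: 49+38-19=68
Step 5: prey: 14+7-19=2; pred: 68+28-27=69
Step 6: prey: 2+1-2=1; pred: 69+4-27=46
Step 7: prey: 1+0-0=1; pred: 46+1-18=29
Step 8: prey: 1+0-0=1; pred: 29+0-11=18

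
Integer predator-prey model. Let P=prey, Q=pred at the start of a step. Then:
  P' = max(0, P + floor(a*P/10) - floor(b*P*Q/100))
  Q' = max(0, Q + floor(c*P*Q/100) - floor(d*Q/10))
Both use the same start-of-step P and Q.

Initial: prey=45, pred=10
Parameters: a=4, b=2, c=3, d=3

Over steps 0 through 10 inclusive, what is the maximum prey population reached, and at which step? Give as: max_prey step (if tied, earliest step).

Step 1: prey: 45+18-9=54; pred: 10+13-3=20
Step 2: prey: 54+21-21=54; pred: 20+32-6=46
Step 3: prey: 54+21-49=26; pred: 46+74-13=107
Step 4: prey: 26+10-55=0; pred: 107+83-32=158
Step 5: prey: 0+0-0=0; pred: 158+0-47=111
Step 6: prey: 0+0-0=0; pred: 111+0-33=78
Step 7: prey: 0+0-0=0; pred: 78+0-23=55
Step 8: prey: 0+0-0=0; pred: 55+0-16=39
Step 9: prey: 0+0-0=0; pred: 39+0-11=28
Step 10: prey: 0+0-0=0; pred: 28+0-8=20
Max prey = 54 at step 1

Answer: 54 1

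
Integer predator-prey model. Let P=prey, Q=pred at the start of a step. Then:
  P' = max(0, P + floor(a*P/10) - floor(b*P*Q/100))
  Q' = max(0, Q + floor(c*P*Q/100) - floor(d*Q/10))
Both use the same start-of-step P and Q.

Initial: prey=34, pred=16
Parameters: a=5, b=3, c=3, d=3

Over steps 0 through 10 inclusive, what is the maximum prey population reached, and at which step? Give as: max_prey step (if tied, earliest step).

Answer: 35 1

Derivation:
Step 1: prey: 34+17-16=35; pred: 16+16-4=28
Step 2: prey: 35+17-29=23; pred: 28+29-8=49
Step 3: prey: 23+11-33=1; pred: 49+33-14=68
Step 4: prey: 1+0-2=0; pred: 68+2-20=50
Step 5: prey: 0+0-0=0; pred: 50+0-15=35
Step 6: prey: 0+0-0=0; pred: 35+0-10=25
Step 7: prey: 0+0-0=0; pred: 25+0-7=18
Step 8: prey: 0+0-0=0; pred: 18+0-5=13
Step 9: prey: 0+0-0=0; pred: 13+0-3=10
Step 10: prey: 0+0-0=0; pred: 10+0-3=7
Max prey = 35 at step 1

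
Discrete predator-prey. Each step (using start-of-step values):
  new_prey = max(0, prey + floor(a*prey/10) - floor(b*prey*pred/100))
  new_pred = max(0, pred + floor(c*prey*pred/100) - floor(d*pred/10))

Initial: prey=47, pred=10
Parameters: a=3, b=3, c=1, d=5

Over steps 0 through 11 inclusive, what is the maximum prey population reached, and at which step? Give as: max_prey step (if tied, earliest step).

Step 1: prey: 47+14-14=47; pred: 10+4-5=9
Step 2: prey: 47+14-12=49; pred: 9+4-4=9
Step 3: prey: 49+14-13=50; pred: 9+4-4=9
Step 4: prey: 50+15-13=52; pred: 9+4-4=9
Step 5: prey: 52+15-14=53; pred: 9+4-4=9
Step 6: prey: 53+15-14=54; pred: 9+4-4=9
Step 7: prey: 54+16-14=56; pred: 9+4-4=9
Step 8: prey: 56+16-15=57; pred: 9+5-4=10
Step 9: prey: 57+17-17=57; pred: 10+5-5=10
Step 10: prey: 57+17-17=57; pred: 10+5-5=10
Step 11: prey: 57+17-17=57; pred: 10+5-5=10
Max prey = 57 at step 8

Answer: 57 8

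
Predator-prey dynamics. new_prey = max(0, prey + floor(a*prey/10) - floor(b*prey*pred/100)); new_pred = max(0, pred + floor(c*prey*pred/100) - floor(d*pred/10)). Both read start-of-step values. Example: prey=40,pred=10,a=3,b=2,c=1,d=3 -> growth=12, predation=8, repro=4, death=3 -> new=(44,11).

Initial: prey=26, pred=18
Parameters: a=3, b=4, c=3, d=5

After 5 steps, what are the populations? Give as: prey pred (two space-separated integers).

Step 1: prey: 26+7-18=15; pred: 18+14-9=23
Step 2: prey: 15+4-13=6; pred: 23+10-11=22
Step 3: prey: 6+1-5=2; pred: 22+3-11=14
Step 4: prey: 2+0-1=1; pred: 14+0-7=7
Step 5: prey: 1+0-0=1; pred: 7+0-3=4

Answer: 1 4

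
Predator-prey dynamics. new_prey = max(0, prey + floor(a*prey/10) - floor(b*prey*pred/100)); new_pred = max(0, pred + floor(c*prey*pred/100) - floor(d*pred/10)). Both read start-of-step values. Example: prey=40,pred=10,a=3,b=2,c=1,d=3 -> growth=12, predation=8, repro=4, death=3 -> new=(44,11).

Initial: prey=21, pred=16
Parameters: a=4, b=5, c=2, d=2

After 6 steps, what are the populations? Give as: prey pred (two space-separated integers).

Step 1: prey: 21+8-16=13; pred: 16+6-3=19
Step 2: prey: 13+5-12=6; pred: 19+4-3=20
Step 3: prey: 6+2-6=2; pred: 20+2-4=18
Step 4: prey: 2+0-1=1; pred: 18+0-3=15
Step 5: prey: 1+0-0=1; pred: 15+0-3=12
Step 6: prey: 1+0-0=1; pred: 12+0-2=10

Answer: 1 10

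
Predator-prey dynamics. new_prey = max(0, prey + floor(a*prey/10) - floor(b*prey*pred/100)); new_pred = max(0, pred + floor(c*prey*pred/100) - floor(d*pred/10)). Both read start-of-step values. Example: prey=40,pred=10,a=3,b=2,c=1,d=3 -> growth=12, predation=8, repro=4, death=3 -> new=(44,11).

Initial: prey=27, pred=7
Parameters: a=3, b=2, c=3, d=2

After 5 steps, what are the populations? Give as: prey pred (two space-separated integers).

Step 1: prey: 27+8-3=32; pred: 7+5-1=11
Step 2: prey: 32+9-7=34; pred: 11+10-2=19
Step 3: prey: 34+10-12=32; pred: 19+19-3=35
Step 4: prey: 32+9-22=19; pred: 35+33-7=61
Step 5: prey: 19+5-23=1; pred: 61+34-12=83

Answer: 1 83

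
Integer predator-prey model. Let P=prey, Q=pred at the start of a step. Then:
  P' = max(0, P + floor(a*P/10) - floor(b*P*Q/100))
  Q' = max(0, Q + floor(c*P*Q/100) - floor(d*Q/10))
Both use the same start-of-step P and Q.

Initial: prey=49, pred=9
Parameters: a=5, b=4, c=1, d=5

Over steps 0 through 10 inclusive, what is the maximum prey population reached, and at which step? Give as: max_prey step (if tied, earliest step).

Step 1: prey: 49+24-17=56; pred: 9+4-4=9
Step 2: prey: 56+28-20=64; pred: 9+5-4=10
Step 3: prey: 64+32-25=71; pred: 10+6-5=11
Step 4: prey: 71+35-31=75; pred: 11+7-5=13
Step 5: prey: 75+37-39=73; pred: 13+9-6=16
Step 6: prey: 73+36-46=63; pred: 16+11-8=19
Step 7: prey: 63+31-47=47; pred: 19+11-9=21
Step 8: prey: 47+23-39=31; pred: 21+9-10=20
Step 9: prey: 31+15-24=22; pred: 20+6-10=16
Step 10: prey: 22+11-14=19; pred: 16+3-8=11
Max prey = 75 at step 4

Answer: 75 4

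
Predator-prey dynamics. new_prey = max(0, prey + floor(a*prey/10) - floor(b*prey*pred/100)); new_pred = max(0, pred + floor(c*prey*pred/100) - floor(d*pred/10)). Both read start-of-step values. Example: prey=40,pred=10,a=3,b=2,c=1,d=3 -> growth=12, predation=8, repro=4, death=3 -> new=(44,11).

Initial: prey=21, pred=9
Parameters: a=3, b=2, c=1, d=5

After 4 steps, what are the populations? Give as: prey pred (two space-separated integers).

Step 1: prey: 21+6-3=24; pred: 9+1-4=6
Step 2: prey: 24+7-2=29; pred: 6+1-3=4
Step 3: prey: 29+8-2=35; pred: 4+1-2=3
Step 4: prey: 35+10-2=43; pred: 3+1-1=3

Answer: 43 3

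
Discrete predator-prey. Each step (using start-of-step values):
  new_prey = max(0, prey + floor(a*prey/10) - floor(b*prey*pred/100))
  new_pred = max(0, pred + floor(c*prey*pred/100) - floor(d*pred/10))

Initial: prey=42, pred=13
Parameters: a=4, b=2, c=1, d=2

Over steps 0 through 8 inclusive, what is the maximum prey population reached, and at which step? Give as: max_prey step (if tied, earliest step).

Step 1: prey: 42+16-10=48; pred: 13+5-2=16
Step 2: prey: 48+19-15=52; pred: 16+7-3=20
Step 3: prey: 52+20-20=52; pred: 20+10-4=26
Step 4: prey: 52+20-27=45; pred: 26+13-5=34
Step 5: prey: 45+18-30=33; pred: 34+15-6=43
Step 6: prey: 33+13-28=18; pred: 43+14-8=49
Step 7: prey: 18+7-17=8; pred: 49+8-9=48
Step 8: prey: 8+3-7=4; pred: 48+3-9=42
Max prey = 52 at step 2

Answer: 52 2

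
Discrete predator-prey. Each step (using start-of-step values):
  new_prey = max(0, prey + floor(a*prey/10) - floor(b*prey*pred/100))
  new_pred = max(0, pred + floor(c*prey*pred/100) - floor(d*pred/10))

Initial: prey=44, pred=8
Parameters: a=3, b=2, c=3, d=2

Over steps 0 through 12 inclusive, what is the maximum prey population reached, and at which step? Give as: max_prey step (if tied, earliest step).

Answer: 50 1

Derivation:
Step 1: prey: 44+13-7=50; pred: 8+10-1=17
Step 2: prey: 50+15-17=48; pred: 17+25-3=39
Step 3: prey: 48+14-37=25; pred: 39+56-7=88
Step 4: prey: 25+7-44=0; pred: 88+66-17=137
Step 5: prey: 0+0-0=0; pred: 137+0-27=110
Step 6: prey: 0+0-0=0; pred: 110+0-22=88
Step 7: prey: 0+0-0=0; pred: 88+0-17=71
Step 8: prey: 0+0-0=0; pred: 71+0-14=57
Step 9: prey: 0+0-0=0; pred: 57+0-11=46
Step 10: prey: 0+0-0=0; pred: 46+0-9=37
Step 11: prey: 0+0-0=0; pred: 37+0-7=30
Step 12: prey: 0+0-0=0; pred: 30+0-6=24
Max prey = 50 at step 1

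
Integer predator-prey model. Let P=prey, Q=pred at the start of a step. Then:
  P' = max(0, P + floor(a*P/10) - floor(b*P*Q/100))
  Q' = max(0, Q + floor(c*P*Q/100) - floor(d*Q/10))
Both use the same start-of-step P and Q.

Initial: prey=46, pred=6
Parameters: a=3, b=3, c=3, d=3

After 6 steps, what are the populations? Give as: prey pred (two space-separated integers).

Step 1: prey: 46+13-8=51; pred: 6+8-1=13
Step 2: prey: 51+15-19=47; pred: 13+19-3=29
Step 3: prey: 47+14-40=21; pred: 29+40-8=61
Step 4: prey: 21+6-38=0; pred: 61+38-18=81
Step 5: prey: 0+0-0=0; pred: 81+0-24=57
Step 6: prey: 0+0-0=0; pred: 57+0-17=40

Answer: 0 40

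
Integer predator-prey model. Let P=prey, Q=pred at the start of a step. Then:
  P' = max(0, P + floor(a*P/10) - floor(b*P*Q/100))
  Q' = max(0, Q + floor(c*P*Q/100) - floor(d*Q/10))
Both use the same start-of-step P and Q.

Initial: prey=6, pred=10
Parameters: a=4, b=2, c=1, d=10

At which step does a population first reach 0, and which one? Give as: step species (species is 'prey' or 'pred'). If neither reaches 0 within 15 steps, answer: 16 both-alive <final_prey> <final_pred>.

Step 1: prey: 6+2-1=7; pred: 10+0-10=0
First extinction: pred at step 1

Answer: 1 pred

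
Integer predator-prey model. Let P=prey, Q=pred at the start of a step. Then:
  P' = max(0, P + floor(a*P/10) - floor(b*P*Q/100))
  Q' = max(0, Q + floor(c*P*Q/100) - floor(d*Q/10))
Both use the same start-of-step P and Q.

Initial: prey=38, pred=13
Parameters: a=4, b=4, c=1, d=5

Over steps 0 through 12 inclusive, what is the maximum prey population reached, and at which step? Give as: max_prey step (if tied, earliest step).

Answer: 104 10

Derivation:
Step 1: prey: 38+15-19=34; pred: 13+4-6=11
Step 2: prey: 34+13-14=33; pred: 11+3-5=9
Step 3: prey: 33+13-11=35; pred: 9+2-4=7
Step 4: prey: 35+14-9=40; pred: 7+2-3=6
Step 5: prey: 40+16-9=47; pred: 6+2-3=5
Step 6: prey: 47+18-9=56; pred: 5+2-2=5
Step 7: prey: 56+22-11=67; pred: 5+2-2=5
Step 8: prey: 67+26-13=80; pred: 5+3-2=6
Step 9: prey: 80+32-19=93; pred: 6+4-3=7
Step 10: prey: 93+37-26=104; pred: 7+6-3=10
Step 11: prey: 104+41-41=104; pred: 10+10-5=15
Step 12: prey: 104+41-62=83; pred: 15+15-7=23
Max prey = 104 at step 10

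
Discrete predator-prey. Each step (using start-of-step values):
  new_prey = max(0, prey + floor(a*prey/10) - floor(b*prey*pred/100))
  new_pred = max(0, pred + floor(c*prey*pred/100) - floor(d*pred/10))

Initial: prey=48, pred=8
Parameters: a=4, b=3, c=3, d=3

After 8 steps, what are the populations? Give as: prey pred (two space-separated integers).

Step 1: prey: 48+19-11=56; pred: 8+11-2=17
Step 2: prey: 56+22-28=50; pred: 17+28-5=40
Step 3: prey: 50+20-60=10; pred: 40+60-12=88
Step 4: prey: 10+4-26=0; pred: 88+26-26=88
Step 5: prey: 0+0-0=0; pred: 88+0-26=62
Step 6: prey: 0+0-0=0; pred: 62+0-18=44
Step 7: prey: 0+0-0=0; pred: 44+0-13=31
Step 8: prey: 0+0-0=0; pred: 31+0-9=22

Answer: 0 22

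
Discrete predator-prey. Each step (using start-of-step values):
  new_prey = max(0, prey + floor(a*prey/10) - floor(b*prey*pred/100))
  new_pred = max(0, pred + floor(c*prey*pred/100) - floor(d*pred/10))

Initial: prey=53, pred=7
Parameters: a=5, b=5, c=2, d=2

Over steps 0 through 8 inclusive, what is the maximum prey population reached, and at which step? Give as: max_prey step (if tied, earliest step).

Answer: 61 1

Derivation:
Step 1: prey: 53+26-18=61; pred: 7+7-1=13
Step 2: prey: 61+30-39=52; pred: 13+15-2=26
Step 3: prey: 52+26-67=11; pred: 26+27-5=48
Step 4: prey: 11+5-26=0; pred: 48+10-9=49
Step 5: prey: 0+0-0=0; pred: 49+0-9=40
Step 6: prey: 0+0-0=0; pred: 40+0-8=32
Step 7: prey: 0+0-0=0; pred: 32+0-6=26
Step 8: prey: 0+0-0=0; pred: 26+0-5=21
Max prey = 61 at step 1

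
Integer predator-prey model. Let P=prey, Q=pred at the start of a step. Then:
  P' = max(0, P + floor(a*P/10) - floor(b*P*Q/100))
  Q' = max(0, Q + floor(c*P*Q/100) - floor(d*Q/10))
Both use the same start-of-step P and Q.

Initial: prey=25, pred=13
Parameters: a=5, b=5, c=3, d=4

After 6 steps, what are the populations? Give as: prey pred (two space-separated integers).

Step 1: prey: 25+12-16=21; pred: 13+9-5=17
Step 2: prey: 21+10-17=14; pred: 17+10-6=21
Step 3: prey: 14+7-14=7; pred: 21+8-8=21
Step 4: prey: 7+3-7=3; pred: 21+4-8=17
Step 5: prey: 3+1-2=2; pred: 17+1-6=12
Step 6: prey: 2+1-1=2; pred: 12+0-4=8

Answer: 2 8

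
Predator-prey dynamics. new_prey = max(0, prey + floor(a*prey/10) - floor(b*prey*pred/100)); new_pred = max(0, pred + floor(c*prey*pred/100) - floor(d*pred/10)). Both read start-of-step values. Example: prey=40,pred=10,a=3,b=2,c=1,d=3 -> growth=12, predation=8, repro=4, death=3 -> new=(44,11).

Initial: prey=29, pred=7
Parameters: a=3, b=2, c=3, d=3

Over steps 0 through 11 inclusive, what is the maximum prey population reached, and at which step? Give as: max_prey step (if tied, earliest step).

Answer: 35 2

Derivation:
Step 1: prey: 29+8-4=33; pred: 7+6-2=11
Step 2: prey: 33+9-7=35; pred: 11+10-3=18
Step 3: prey: 35+10-12=33; pred: 18+18-5=31
Step 4: prey: 33+9-20=22; pred: 31+30-9=52
Step 5: prey: 22+6-22=6; pred: 52+34-15=71
Step 6: prey: 6+1-8=0; pred: 71+12-21=62
Step 7: prey: 0+0-0=0; pred: 62+0-18=44
Step 8: prey: 0+0-0=0; pred: 44+0-13=31
Step 9: prey: 0+0-0=0; pred: 31+0-9=22
Step 10: prey: 0+0-0=0; pred: 22+0-6=16
Step 11: prey: 0+0-0=0; pred: 16+0-4=12
Max prey = 35 at step 2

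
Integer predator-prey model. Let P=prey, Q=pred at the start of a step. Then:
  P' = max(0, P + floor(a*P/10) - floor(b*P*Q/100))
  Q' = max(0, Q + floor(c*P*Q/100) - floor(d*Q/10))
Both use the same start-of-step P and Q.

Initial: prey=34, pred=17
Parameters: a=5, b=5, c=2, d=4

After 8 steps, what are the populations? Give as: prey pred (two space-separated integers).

Answer: 6 2

Derivation:
Step 1: prey: 34+17-28=23; pred: 17+11-6=22
Step 2: prey: 23+11-25=9; pred: 22+10-8=24
Step 3: prey: 9+4-10=3; pred: 24+4-9=19
Step 4: prey: 3+1-2=2; pred: 19+1-7=13
Step 5: prey: 2+1-1=2; pred: 13+0-5=8
Step 6: prey: 2+1-0=3; pred: 8+0-3=5
Step 7: prey: 3+1-0=4; pred: 5+0-2=3
Step 8: prey: 4+2-0=6; pred: 3+0-1=2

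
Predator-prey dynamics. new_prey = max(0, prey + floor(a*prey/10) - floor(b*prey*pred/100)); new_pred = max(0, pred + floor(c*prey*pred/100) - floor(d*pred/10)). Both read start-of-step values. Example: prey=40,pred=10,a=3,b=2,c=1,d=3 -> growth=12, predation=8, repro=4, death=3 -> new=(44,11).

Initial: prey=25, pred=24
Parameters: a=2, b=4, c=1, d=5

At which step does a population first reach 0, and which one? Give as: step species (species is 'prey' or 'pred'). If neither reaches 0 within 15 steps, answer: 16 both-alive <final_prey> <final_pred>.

Answer: 16 both-alive 2 1

Derivation:
Step 1: prey: 25+5-24=6; pred: 24+6-12=18
Step 2: prey: 6+1-4=3; pred: 18+1-9=10
Step 3: prey: 3+0-1=2; pred: 10+0-5=5
Step 4: prey: 2+0-0=2; pred: 5+0-2=3
Step 5: prey: 2+0-0=2; pred: 3+0-1=2
Step 6: prey: 2+0-0=2; pred: 2+0-1=1
Step 7: prey: 2+0-0=2; pred: 1+0-0=1
Steps 8-15: state stable at prey=2, pred=1 (no change)
No extinction within 15 steps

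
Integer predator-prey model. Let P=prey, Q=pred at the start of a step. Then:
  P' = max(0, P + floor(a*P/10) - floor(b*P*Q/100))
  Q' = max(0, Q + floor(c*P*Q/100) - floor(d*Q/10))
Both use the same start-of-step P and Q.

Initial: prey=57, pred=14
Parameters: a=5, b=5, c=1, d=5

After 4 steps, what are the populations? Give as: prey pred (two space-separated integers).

Step 1: prey: 57+28-39=46; pred: 14+7-7=14
Step 2: prey: 46+23-32=37; pred: 14+6-7=13
Step 3: prey: 37+18-24=31; pred: 13+4-6=11
Step 4: prey: 31+15-17=29; pred: 11+3-5=9

Answer: 29 9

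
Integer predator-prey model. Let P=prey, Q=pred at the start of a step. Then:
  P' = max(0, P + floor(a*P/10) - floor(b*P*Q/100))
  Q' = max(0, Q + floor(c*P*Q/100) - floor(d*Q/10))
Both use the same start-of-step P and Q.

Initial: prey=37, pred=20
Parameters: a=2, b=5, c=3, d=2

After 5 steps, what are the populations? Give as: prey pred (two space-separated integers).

Step 1: prey: 37+7-37=7; pred: 20+22-4=38
Step 2: prey: 7+1-13=0; pred: 38+7-7=38
Step 3: prey: 0+0-0=0; pred: 38+0-7=31
Step 4: prey: 0+0-0=0; pred: 31+0-6=25
Step 5: prey: 0+0-0=0; pred: 25+0-5=20

Answer: 0 20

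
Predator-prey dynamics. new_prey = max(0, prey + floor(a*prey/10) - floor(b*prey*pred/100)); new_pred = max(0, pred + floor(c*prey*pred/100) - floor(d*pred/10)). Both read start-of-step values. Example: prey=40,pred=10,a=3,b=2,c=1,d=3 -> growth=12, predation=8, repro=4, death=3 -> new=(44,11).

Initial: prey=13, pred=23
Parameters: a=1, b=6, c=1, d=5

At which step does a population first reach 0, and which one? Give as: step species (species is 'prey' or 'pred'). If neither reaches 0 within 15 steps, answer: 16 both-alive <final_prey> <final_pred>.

Answer: 1 prey

Derivation:
Step 1: prey: 13+1-17=0; pred: 23+2-11=14
First extinction: prey at step 1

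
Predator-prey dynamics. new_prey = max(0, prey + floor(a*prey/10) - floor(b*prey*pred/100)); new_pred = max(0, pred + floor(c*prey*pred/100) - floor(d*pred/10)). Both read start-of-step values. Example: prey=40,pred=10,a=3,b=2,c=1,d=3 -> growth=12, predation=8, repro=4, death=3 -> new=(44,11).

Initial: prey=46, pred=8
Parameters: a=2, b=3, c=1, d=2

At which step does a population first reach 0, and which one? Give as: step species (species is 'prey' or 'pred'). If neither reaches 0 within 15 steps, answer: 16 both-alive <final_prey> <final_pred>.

Step 1: prey: 46+9-11=44; pred: 8+3-1=10
Step 2: prey: 44+8-13=39; pred: 10+4-2=12
Step 3: prey: 39+7-14=32; pred: 12+4-2=14
Step 4: prey: 32+6-13=25; pred: 14+4-2=16
Step 5: prey: 25+5-12=18; pred: 16+4-3=17
Step 6: prey: 18+3-9=12; pred: 17+3-3=17
Step 7: prey: 12+2-6=8; pred: 17+2-3=16
Step 8: prey: 8+1-3=6; pred: 16+1-3=14
Step 9: prey: 6+1-2=5; pred: 14+0-2=12
Step 10: prey: 5+1-1=5; pred: 12+0-2=10
Step 11: prey: 5+1-1=5; pred: 10+0-2=8
Step 12: prey: 5+1-1=5; pred: 8+0-1=7
Step 13: prey: 5+1-1=5; pred: 7+0-1=6
Step 14: prey: 5+1-0=6; pred: 6+0-1=5
Step 15: prey: 6+1-0=7; pred: 5+0-1=4
No extinction within 15 steps

Answer: 16 both-alive 7 4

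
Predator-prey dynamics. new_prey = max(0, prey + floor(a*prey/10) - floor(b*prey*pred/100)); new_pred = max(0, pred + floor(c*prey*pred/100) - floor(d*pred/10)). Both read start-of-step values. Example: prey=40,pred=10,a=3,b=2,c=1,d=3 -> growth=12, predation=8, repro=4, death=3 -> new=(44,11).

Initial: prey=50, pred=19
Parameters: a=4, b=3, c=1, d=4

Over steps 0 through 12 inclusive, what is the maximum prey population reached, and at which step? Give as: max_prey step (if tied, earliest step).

Answer: 64 12

Derivation:
Step 1: prey: 50+20-28=42; pred: 19+9-7=21
Step 2: prey: 42+16-26=32; pred: 21+8-8=21
Step 3: prey: 32+12-20=24; pred: 21+6-8=19
Step 4: prey: 24+9-13=20; pred: 19+4-7=16
Step 5: prey: 20+8-9=19; pred: 16+3-6=13
Step 6: prey: 19+7-7=19; pred: 13+2-5=10
Step 7: prey: 19+7-5=21; pred: 10+1-4=7
Step 8: prey: 21+8-4=25; pred: 7+1-2=6
Step 9: prey: 25+10-4=31; pred: 6+1-2=5
Step 10: prey: 31+12-4=39; pred: 5+1-2=4
Step 11: prey: 39+15-4=50; pred: 4+1-1=4
Step 12: prey: 50+20-6=64; pred: 4+2-1=5
Max prey = 64 at step 12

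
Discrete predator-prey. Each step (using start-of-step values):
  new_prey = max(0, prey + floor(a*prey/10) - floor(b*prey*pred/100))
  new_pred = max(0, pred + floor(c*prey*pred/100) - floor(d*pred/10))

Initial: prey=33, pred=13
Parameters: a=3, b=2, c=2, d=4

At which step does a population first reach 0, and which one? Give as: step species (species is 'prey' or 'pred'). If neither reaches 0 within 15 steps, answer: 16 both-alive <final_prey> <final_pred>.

Step 1: prey: 33+9-8=34; pred: 13+8-5=16
Step 2: prey: 34+10-10=34; pred: 16+10-6=20
Step 3: prey: 34+10-13=31; pred: 20+13-8=25
Step 4: prey: 31+9-15=25; pred: 25+15-10=30
Step 5: prey: 25+7-15=17; pred: 30+15-12=33
Step 6: prey: 17+5-11=11; pred: 33+11-13=31
Step 7: prey: 11+3-6=8; pred: 31+6-12=25
Step 8: prey: 8+2-4=6; pred: 25+4-10=19
Step 9: prey: 6+1-2=5; pred: 19+2-7=14
Step 10: prey: 5+1-1=5; pred: 14+1-5=10
Step 11: prey: 5+1-1=5; pred: 10+1-4=7
Step 12: prey: 5+1-0=6; pred: 7+0-2=5
Step 13: prey: 6+1-0=7; pred: 5+0-2=3
Step 14: prey: 7+2-0=9; pred: 3+0-1=2
Step 15: prey: 9+2-0=11; pred: 2+0-0=2
No extinction within 15 steps

Answer: 16 both-alive 11 2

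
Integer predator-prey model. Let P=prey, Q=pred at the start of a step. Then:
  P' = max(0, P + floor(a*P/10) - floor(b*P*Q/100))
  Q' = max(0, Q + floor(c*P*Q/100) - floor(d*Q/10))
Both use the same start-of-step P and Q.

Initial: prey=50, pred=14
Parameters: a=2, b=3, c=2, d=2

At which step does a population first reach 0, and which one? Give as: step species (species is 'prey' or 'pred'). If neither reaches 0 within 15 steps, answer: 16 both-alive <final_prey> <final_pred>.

Answer: 3 prey

Derivation:
Step 1: prey: 50+10-21=39; pred: 14+14-2=26
Step 2: prey: 39+7-30=16; pred: 26+20-5=41
Step 3: prey: 16+3-19=0; pred: 41+13-8=46
First extinction: prey at step 3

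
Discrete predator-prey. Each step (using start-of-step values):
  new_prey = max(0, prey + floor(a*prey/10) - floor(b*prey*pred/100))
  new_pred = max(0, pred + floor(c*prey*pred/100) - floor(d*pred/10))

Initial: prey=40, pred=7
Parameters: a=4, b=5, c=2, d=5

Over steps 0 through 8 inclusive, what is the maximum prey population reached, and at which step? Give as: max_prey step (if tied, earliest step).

Answer: 42 1

Derivation:
Step 1: prey: 40+16-14=42; pred: 7+5-3=9
Step 2: prey: 42+16-18=40; pred: 9+7-4=12
Step 3: prey: 40+16-24=32; pred: 12+9-6=15
Step 4: prey: 32+12-24=20; pred: 15+9-7=17
Step 5: prey: 20+8-17=11; pred: 17+6-8=15
Step 6: prey: 11+4-8=7; pred: 15+3-7=11
Step 7: prey: 7+2-3=6; pred: 11+1-5=7
Step 8: prey: 6+2-2=6; pred: 7+0-3=4
Max prey = 42 at step 1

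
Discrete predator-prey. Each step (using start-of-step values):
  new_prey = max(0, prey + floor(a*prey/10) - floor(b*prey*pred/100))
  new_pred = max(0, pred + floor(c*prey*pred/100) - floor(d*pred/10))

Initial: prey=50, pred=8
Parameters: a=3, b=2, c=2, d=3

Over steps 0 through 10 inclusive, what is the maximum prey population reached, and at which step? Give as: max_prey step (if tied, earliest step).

Step 1: prey: 50+15-8=57; pred: 8+8-2=14
Step 2: prey: 57+17-15=59; pred: 14+15-4=25
Step 3: prey: 59+17-29=47; pred: 25+29-7=47
Step 4: prey: 47+14-44=17; pred: 47+44-14=77
Step 5: prey: 17+5-26=0; pred: 77+26-23=80
Step 6: prey: 0+0-0=0; pred: 80+0-24=56
Step 7: prey: 0+0-0=0; pred: 56+0-16=40
Step 8: prey: 0+0-0=0; pred: 40+0-12=28
Step 9: prey: 0+0-0=0; pred: 28+0-8=20
Step 10: prey: 0+0-0=0; pred: 20+0-6=14
Max prey = 59 at step 2

Answer: 59 2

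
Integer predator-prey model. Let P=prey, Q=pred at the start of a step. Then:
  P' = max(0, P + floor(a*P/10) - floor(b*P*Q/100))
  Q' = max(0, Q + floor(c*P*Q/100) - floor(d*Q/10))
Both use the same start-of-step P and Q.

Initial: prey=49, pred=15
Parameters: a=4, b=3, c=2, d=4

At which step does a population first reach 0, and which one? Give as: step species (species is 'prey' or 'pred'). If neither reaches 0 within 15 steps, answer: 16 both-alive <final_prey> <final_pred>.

Step 1: prey: 49+19-22=46; pred: 15+14-6=23
Step 2: prey: 46+18-31=33; pred: 23+21-9=35
Step 3: prey: 33+13-34=12; pred: 35+23-14=44
Step 4: prey: 12+4-15=1; pred: 44+10-17=37
Step 5: prey: 1+0-1=0; pred: 37+0-14=23
First extinction: prey at step 5

Answer: 5 prey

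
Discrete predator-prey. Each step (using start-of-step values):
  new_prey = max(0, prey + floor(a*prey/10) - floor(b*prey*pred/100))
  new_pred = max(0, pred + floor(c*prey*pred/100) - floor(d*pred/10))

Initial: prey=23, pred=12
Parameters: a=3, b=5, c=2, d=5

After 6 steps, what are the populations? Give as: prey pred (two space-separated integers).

Step 1: prey: 23+6-13=16; pred: 12+5-6=11
Step 2: prey: 16+4-8=12; pred: 11+3-5=9
Step 3: prey: 12+3-5=10; pred: 9+2-4=7
Step 4: prey: 10+3-3=10; pred: 7+1-3=5
Step 5: prey: 10+3-2=11; pred: 5+1-2=4
Step 6: prey: 11+3-2=12; pred: 4+0-2=2

Answer: 12 2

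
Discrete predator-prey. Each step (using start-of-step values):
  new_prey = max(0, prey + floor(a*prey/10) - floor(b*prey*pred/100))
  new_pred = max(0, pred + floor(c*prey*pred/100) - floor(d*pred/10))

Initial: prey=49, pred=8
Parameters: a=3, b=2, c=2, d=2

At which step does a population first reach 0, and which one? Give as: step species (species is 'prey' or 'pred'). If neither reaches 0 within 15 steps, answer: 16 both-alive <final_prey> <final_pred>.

Step 1: prey: 49+14-7=56; pred: 8+7-1=14
Step 2: prey: 56+16-15=57; pred: 14+15-2=27
Step 3: prey: 57+17-30=44; pred: 27+30-5=52
Step 4: prey: 44+13-45=12; pred: 52+45-10=87
Step 5: prey: 12+3-20=0; pred: 87+20-17=90
First extinction: prey at step 5

Answer: 5 prey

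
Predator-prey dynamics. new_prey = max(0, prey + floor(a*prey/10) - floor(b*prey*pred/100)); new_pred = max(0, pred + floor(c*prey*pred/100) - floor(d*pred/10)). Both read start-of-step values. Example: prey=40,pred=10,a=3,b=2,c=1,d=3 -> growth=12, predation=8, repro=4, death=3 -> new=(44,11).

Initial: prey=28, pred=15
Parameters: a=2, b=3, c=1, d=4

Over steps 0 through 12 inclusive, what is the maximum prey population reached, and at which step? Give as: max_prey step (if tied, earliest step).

Step 1: prey: 28+5-12=21; pred: 15+4-6=13
Step 2: prey: 21+4-8=17; pred: 13+2-5=10
Step 3: prey: 17+3-5=15; pred: 10+1-4=7
Step 4: prey: 15+3-3=15; pred: 7+1-2=6
Step 5: prey: 15+3-2=16; pred: 6+0-2=4
Step 6: prey: 16+3-1=18; pred: 4+0-1=3
Step 7: prey: 18+3-1=20; pred: 3+0-1=2
Step 8: prey: 20+4-1=23; pred: 2+0-0=2
Step 9: prey: 23+4-1=26; pred: 2+0-0=2
Step 10: prey: 26+5-1=30; pred: 2+0-0=2
Step 11: prey: 30+6-1=35; pred: 2+0-0=2
Step 12: prey: 35+7-2=40; pred: 2+0-0=2
Max prey = 40 at step 12

Answer: 40 12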